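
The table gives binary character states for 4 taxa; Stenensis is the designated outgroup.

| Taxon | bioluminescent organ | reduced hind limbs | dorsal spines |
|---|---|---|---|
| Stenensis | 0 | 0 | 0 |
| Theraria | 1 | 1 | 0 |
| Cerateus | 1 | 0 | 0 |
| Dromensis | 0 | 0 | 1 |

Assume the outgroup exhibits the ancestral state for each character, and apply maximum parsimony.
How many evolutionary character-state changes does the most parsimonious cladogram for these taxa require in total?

The outgroup has state '0' for every character, so '1' is the derived state throughout.
bioluminescent organ: derived state '1' in Cerateus and Theraria only — synapomorphy for {Cerateus, Theraria}.
reduced hind limbs (derived state '1') is unique to Theraria (autapomorphy; uninformative for grouping).
dorsal spines (derived state '1') is unique to Dromensis (autapomorphy; uninformative for grouping).
Most parsimonious ingroup topology: ((Theraria,Cerateus),Dromensis).
Changes per character on this tree: bioluminescent organ: 1; reduced hind limbs: 1; dorsal spines: 1.
Total = 3.

3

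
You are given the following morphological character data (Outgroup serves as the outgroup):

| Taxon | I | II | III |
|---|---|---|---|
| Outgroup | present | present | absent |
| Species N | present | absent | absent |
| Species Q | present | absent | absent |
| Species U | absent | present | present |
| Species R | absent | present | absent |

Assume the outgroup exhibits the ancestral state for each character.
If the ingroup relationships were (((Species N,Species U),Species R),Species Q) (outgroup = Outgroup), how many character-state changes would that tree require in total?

Map each character onto (((Species N,Species U),Species R),Species Q) (rooted by Outgroup) and count the minimum state changes it requires (Fitch parsimony):
I: 2; II: 2; III: 1.
Total tree length = 5.

5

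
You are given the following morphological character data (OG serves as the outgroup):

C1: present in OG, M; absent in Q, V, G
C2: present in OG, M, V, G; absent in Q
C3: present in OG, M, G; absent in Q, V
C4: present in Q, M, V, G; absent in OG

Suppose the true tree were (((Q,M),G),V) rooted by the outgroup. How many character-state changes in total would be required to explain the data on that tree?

6

Map each character onto (((Q,M),G),V) (rooted by OG) and count the minimum state changes it requires (Fitch parsimony):
C1: 2; C2: 1; C3: 2; C4: 1.
Total tree length = 6.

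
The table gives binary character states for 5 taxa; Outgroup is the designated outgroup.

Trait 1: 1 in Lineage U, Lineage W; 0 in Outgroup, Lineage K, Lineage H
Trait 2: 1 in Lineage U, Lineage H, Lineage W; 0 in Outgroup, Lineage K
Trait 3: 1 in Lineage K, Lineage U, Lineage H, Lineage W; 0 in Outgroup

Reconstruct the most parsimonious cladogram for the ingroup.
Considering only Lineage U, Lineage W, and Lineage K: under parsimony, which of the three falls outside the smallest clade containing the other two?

Lineage K

The outgroup has state '0' for every character, so '1' is the derived state throughout.
Trait 1: derived state '1' in Lineage U and Lineage W only — synapomorphy for {Lineage U, Lineage W}.
Only Lineage H, Lineage U, and Lineage W show the derived state '1' for Trait 2, supporting them as a clade.
Trait 3 (derived state '1') is shared by all ingroup taxa — unites the whole ingroup.
Most parsimonious ingroup topology: (Lineage K,((Lineage U,Lineage W),Lineage H)).
Lineage U and Lineage W share a more recent common ancestor with each other than either does with Lineage K, so Lineage K is the least closely related of the three.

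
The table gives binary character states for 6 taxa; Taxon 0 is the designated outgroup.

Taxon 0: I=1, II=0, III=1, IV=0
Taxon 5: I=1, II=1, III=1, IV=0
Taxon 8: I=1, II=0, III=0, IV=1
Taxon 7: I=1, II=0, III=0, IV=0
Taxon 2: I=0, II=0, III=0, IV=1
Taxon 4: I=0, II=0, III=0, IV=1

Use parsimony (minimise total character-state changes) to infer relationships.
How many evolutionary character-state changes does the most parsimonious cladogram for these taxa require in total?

Character polarity is set by the outgroup: the derived state is whichever differs from the outgroup's state, so for I, III the derived state is '0', and for the remaining characters it is '1'.
I (derived state '0') is shared by Taxon 2 and Taxon 4 — a synapomorphy uniting that clade.
II (derived state '1') is unique to Taxon 5 (autapomorphy; uninformative for grouping).
III (derived state '0') is shared by Taxon 2, Taxon 4, Taxon 7, and Taxon 8 — a synapomorphy uniting that clade.
IV (derived state '1') is shared by Taxon 2, Taxon 4, and Taxon 8 — a synapomorphy uniting that clade.
Most parsimonious ingroup topology: (Taxon 5,((Taxon 8,(Taxon 2,Taxon 4)),Taxon 7)).
Changes per character on this tree: I: 1; II: 1; III: 1; IV: 1.
Total = 4.

4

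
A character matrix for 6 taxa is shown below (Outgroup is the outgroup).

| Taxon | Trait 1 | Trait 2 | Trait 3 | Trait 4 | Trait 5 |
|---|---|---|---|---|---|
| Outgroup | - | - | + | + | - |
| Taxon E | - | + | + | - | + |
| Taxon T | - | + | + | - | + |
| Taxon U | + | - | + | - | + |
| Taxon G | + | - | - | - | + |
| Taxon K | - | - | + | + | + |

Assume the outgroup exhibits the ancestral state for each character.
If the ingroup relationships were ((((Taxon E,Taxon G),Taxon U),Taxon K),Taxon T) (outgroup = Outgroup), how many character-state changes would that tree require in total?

8

Map each character onto ((((Taxon E,Taxon G),Taxon U),Taxon K),Taxon T) (rooted by Outgroup) and count the minimum state changes it requires (Fitch parsimony):
Trait 1: 2; Trait 2: 2; Trait 3: 1; Trait 4: 2; Trait 5: 1.
Total tree length = 8.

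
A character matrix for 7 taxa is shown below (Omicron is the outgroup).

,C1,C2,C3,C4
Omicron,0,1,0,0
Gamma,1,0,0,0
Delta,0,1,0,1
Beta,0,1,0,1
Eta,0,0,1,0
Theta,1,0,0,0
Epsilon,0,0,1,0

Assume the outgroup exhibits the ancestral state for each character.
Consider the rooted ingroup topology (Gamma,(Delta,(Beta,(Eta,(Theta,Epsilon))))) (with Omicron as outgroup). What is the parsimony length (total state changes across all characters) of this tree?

8

Map each character onto (Gamma,(Delta,(Beta,(Eta,(Theta,Epsilon))))) (rooted by Omicron) and count the minimum state changes it requires (Fitch parsimony):
C1: 2; C2: 2; C3: 2; C4: 2.
Total tree length = 8.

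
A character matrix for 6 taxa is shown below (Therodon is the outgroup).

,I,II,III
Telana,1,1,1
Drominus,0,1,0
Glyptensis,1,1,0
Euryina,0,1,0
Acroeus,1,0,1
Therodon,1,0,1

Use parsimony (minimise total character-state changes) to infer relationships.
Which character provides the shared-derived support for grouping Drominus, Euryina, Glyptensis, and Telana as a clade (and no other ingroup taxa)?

II

Character polarity is set by the outgroup: the derived state is whichever differs from the outgroup's state, so for I, III the derived state is '0', and for the remaining characters it is '1'.
I: derived state '0' in Drominus and Euryina only — synapomorphy for {Drominus, Euryina}.
Only Drominus, Euryina, Glyptensis, and Telana show the derived state '1' for II, supporting them as a clade.
III (derived state '0') is shared by Drominus, Euryina, and Glyptensis — a synapomorphy uniting that clade.
Most parsimonious ingroup topology: ((((Euryina,Drominus),Glyptensis),Telana),Acroeus).
The clade {Drominus, Euryina, Glyptensis, Telana} is supported by II: its derived state '1' occurs in exactly those taxa and in no other taxon (including the outgroup).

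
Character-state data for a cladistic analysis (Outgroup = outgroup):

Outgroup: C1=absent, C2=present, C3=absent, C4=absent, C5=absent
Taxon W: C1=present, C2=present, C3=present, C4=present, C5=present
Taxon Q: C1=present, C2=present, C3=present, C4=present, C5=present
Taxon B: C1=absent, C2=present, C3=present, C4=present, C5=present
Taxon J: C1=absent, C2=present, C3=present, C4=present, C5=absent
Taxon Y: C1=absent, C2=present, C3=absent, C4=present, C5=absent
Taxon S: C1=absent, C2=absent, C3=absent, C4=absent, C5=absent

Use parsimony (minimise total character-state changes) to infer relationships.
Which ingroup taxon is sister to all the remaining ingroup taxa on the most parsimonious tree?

Taxon S

Character polarity is set by the outgroup: the derived state is whichever differs from the outgroup's state, so for C2 the derived state is 'absent', and for the remaining characters it is 'present'.
Only Taxon Q and Taxon W show the derived state 'present' for C1, supporting them as a clade.
C2: derived state 'absent' in Taxon S only — an autapomorphy, so it tells us nothing about relationships among taxa.
C3: derived state 'present' in Taxon B, Taxon J, Taxon Q, and Taxon W only — synapomorphy for {Taxon B, Taxon J, Taxon Q, Taxon W}.
C4: derived state 'present' in Taxon B, Taxon J, Taxon Q, Taxon W, and Taxon Y only — synapomorphy for {Taxon B, Taxon J, Taxon Q, Taxon W, Taxon Y}.
Only Taxon B, Taxon Q, and Taxon W show the derived state 'present' for C5, supporting them as a clade.
Most parsimonious ingroup topology: (((((Taxon W,Taxon Q),Taxon B),Taxon J),Taxon Y),Taxon S).
Taxon S is sister to the clade containing all other ingroup taxa, so it is the earliest-diverging (most basal) ingroup lineage.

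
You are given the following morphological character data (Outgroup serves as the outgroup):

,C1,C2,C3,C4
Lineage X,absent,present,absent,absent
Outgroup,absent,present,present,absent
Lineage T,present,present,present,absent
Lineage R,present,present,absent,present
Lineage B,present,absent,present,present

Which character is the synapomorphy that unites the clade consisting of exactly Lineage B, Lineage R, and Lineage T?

C1

Character polarity is set by the outgroup: the derived state is whichever differs from the outgroup's state, so for C2, C3 the derived state is 'absent', and for the remaining characters it is 'present'.
C1 (derived state 'present') is shared by Lineage B, Lineage R, and Lineage T — a synapomorphy uniting that clade.
C2: derived state 'absent' in Lineage B only — an autapomorphy, so it tells us nothing about relationships among taxa.
C3 groups Lineage R and Lineage X, which is incompatible with the clades supported by the remaining characters; treating it as convergent (homoplasy) costs fewer steps than any alternative tree.
Only Lineage B and Lineage R show the derived state 'present' for C4, supporting them as a clade.
Most parsimonious ingroup topology: (Lineage X,((Lineage R,Lineage B),Lineage T)).
The clade {Lineage B, Lineage R, Lineage T} is supported by C1: its derived state 'present' occurs in exactly those taxa and in no other taxon (including the outgroup).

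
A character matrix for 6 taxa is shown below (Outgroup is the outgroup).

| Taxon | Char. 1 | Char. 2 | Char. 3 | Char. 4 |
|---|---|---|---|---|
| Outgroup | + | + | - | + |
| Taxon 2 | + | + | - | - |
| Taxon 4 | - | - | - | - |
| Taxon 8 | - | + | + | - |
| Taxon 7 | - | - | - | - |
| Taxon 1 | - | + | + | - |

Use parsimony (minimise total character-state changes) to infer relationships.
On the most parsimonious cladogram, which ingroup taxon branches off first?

Character polarity is set by the outgroup: the derived state is whichever differs from the outgroup's state, so for Char. 1, Char. 2, Char. 4 the derived state is '-', and for the remaining characters it is '+'.
Char. 1 (derived state '-') is shared by Taxon 1, Taxon 4, Taxon 7, and Taxon 8 — a synapomorphy uniting that clade.
Char. 2: derived state '-' in Taxon 4 and Taxon 7 only — synapomorphy for {Taxon 4, Taxon 7}.
Char. 3: derived state '+' in Taxon 1 and Taxon 8 only — synapomorphy for {Taxon 1, Taxon 8}.
Char. 4 (derived state '-') is shared by all ingroup taxa — unites the whole ingroup.
Most parsimonious ingroup topology: (Taxon 2,((Taxon 4,Taxon 7),(Taxon 8,Taxon 1))).
Taxon 2 is sister to the clade containing all other ingroup taxa, so it is the earliest-diverging (most basal) ingroup lineage.

Taxon 2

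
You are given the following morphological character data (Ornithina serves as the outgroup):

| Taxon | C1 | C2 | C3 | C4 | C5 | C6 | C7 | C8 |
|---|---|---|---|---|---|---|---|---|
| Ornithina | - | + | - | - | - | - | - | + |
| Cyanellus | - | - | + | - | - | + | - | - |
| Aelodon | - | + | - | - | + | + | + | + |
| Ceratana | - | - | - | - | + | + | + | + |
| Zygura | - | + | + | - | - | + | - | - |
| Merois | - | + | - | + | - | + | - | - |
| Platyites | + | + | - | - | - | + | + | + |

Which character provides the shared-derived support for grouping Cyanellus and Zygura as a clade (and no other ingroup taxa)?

C3

Character polarity is set by the outgroup: the derived state is whichever differs from the outgroup's state, so for C2, C8 the derived state is '-', and for the remaining characters it is '+'.
C1: derived state '+' in Platyites only — an autapomorphy, so it tells us nothing about relationships among taxa.
C2 groups Ceratana and Cyanellus, which is incompatible with the clades supported by the remaining characters; treating it as convergent (homoplasy) costs fewer steps than any alternative tree.
Only Cyanellus and Zygura show the derived state '+' for C3, supporting them as a clade.
C4 (derived state '+') is unique to Merois (autapomorphy; uninformative for grouping).
C5 (derived state '+') is shared by Aelodon and Ceratana — a synapomorphy uniting that clade.
All ingroup taxa share the derived state '+' for C6; it defines the ingroup but does not resolve relationships within it.
C7 (derived state '+') is shared by Aelodon, Ceratana, and Platyites — a synapomorphy uniting that clade.
C8 (derived state '-') is shared by Cyanellus, Merois, and Zygura — a synapomorphy uniting that clade.
Most parsimonious ingroup topology: (((Cyanellus,Zygura),Merois),((Aelodon,Ceratana),Platyites)).
The clade {Cyanellus, Zygura} is supported by C3: its derived state '+' occurs in exactly those taxa and in no other taxon (including the outgroup).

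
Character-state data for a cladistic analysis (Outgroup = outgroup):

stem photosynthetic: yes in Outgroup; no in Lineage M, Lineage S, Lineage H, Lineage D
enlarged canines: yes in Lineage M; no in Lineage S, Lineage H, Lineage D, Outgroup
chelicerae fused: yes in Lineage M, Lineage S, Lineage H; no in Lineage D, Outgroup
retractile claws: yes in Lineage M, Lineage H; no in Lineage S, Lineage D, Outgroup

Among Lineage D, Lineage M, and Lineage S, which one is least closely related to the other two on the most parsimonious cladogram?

Character polarity is set by the outgroup: the derived state is whichever differs from the outgroup's state, so for stem photosynthetic the derived state is 'no', and for the remaining characters it is 'yes'.
stem photosynthetic (derived state 'no') is shared by all ingroup taxa — unites the whole ingroup.
enlarged canines (derived state 'yes') is unique to Lineage M (autapomorphy; uninformative for grouping).
Only Lineage H, Lineage M, and Lineage S show the derived state 'yes' for chelicerae fused, supporting them as a clade.
retractile claws (derived state 'yes') is shared by Lineage H and Lineage M — a synapomorphy uniting that clade.
Most parsimonious ingroup topology: (((Lineage H,Lineage M),Lineage S),Lineage D).
Lineage M and Lineage S share a more recent common ancestor with each other than either does with Lineage D, so Lineage D is the least closely related of the three.

Lineage D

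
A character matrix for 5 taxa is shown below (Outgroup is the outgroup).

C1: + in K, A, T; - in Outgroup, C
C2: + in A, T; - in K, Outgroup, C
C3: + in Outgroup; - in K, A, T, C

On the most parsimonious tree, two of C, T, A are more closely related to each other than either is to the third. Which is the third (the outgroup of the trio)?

Character polarity is set by the outgroup: the derived state is whichever differs from the outgroup's state, so for C3 the derived state is '-', and for the remaining characters it is '+'.
C1: derived state '+' in A, K, and T only — synapomorphy for {A, K, T}.
Only A and T show the derived state '+' for C2, supporting them as a clade.
C3 (derived state '-') is shared by all ingroup taxa — unites the whole ingroup.
Most parsimonious ingroup topology: (((T,A),K),C).
A and T share a more recent common ancestor with each other than either does with C, so C is the least closely related of the three.

C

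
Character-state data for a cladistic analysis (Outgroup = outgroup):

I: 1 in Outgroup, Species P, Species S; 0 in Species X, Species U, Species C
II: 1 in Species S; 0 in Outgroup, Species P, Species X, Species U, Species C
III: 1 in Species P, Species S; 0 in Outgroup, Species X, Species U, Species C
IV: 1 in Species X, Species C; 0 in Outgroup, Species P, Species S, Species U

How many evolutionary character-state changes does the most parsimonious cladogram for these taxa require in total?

4

Character polarity is set by the outgroup: the derived state is whichever differs from the outgroup's state, so for I the derived state is '0', and for the remaining characters it is '1'.
I (derived state '0') is shared by Species C, Species U, and Species X — a synapomorphy uniting that clade.
II: derived state '1' in Species S only — an autapomorphy, so it tells us nothing about relationships among taxa.
Only Species P and Species S show the derived state '1' for III, supporting them as a clade.
IV (derived state '1') is shared by Species C and Species X — a synapomorphy uniting that clade.
Most parsimonious ingroup topology: ((Species P,Species S),((Species X,Species C),Species U)).
Changes per character on this tree: I: 1; II: 1; III: 1; IV: 1.
Total = 4.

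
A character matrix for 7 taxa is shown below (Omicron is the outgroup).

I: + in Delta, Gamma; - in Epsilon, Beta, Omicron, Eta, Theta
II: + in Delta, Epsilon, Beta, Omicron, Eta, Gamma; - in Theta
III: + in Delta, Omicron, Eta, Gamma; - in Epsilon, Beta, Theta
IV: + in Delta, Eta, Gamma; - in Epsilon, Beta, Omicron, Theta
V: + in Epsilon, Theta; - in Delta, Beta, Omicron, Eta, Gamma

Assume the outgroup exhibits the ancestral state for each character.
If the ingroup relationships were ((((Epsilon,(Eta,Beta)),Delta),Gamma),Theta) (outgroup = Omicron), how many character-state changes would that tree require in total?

11

Map each character onto ((((Epsilon,(Eta,Beta)),Delta),Gamma),Theta) (rooted by Omicron) and count the minimum state changes it requires (Fitch parsimony):
I: 2; II: 1; III: 3; IV: 3; V: 2.
Total tree length = 11.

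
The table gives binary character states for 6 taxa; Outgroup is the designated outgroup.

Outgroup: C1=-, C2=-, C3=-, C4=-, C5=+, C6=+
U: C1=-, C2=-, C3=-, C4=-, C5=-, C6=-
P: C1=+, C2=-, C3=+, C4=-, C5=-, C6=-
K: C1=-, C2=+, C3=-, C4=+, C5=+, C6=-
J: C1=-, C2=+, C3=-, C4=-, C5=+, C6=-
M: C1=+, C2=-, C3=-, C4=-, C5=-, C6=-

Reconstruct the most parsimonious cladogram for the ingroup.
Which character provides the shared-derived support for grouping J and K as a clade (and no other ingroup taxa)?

C2

Character polarity is set by the outgroup: the derived state is whichever differs from the outgroup's state, so for C5, C6 the derived state is '-', and for the remaining characters it is '+'.
C1: derived state '+' in M and P only — synapomorphy for {M, P}.
Only J and K show the derived state '+' for C2, supporting them as a clade.
C3: derived state '+' in P only — an autapomorphy, so it tells us nothing about relationships among taxa.
C4: derived state '+' in K only — an autapomorphy, so it tells us nothing about relationships among taxa.
C5 (derived state '-') is shared by M, P, and U — a synapomorphy uniting that clade.
C6 (derived state '-') is shared by all ingroup taxa — unites the whole ingroup.
Most parsimonious ingroup topology: ((U,(P,M)),(K,J)).
The clade {J, K} is supported by C2: its derived state '+' occurs in exactly those taxa and in no other taxon (including the outgroup).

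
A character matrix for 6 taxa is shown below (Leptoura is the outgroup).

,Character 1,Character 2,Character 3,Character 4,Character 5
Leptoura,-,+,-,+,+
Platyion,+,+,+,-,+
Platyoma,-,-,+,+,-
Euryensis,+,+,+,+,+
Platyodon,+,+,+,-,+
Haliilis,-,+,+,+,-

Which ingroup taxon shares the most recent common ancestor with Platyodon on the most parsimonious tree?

Character polarity is set by the outgroup: the derived state is whichever differs from the outgroup's state, so for Character 2, Character 4, Character 5 the derived state is '-', and for the remaining characters it is '+'.
Character 1: derived state '+' in Euryensis, Platyion, and Platyodon only — synapomorphy for {Euryensis, Platyion, Platyodon}.
Character 2 (derived state '-') is unique to Platyoma (autapomorphy; uninformative for grouping).
Character 3 (derived state '+') is shared by all ingroup taxa — unites the whole ingroup.
Only Platyion and Platyodon show the derived state '-' for Character 4, supporting them as a clade.
Character 5: derived state '-' in Haliilis and Platyoma only — synapomorphy for {Haliilis, Platyoma}.
Most parsimonious ingroup topology: (((Platyion,Platyodon),Euryensis),(Platyoma,Haliilis)).
Platyodon and Platyion form a cherry on this tree, so they are sister taxa.

Platyion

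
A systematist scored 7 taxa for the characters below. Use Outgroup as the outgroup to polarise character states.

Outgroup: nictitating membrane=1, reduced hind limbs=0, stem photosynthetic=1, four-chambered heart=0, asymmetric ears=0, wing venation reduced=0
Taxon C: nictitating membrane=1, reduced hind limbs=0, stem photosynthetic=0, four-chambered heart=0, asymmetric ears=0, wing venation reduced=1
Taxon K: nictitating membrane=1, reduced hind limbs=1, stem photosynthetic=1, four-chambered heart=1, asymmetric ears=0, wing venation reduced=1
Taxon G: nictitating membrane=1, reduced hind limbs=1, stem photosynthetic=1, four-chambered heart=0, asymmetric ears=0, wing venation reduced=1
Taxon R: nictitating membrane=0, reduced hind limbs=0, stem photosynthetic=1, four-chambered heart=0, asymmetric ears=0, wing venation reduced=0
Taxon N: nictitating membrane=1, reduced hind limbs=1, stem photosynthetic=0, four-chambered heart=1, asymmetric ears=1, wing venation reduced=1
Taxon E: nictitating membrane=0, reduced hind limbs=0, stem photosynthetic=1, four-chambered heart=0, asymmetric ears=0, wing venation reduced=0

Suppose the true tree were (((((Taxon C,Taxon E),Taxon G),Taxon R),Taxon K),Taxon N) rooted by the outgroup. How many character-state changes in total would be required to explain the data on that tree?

13

Map each character onto (((((Taxon C,Taxon E),Taxon G),Taxon R),Taxon K),Taxon N) (rooted by Outgroup) and count the minimum state changes it requires (Fitch parsimony):
nictitating membrane: 2; reduced hind limbs: 3; stem photosynthetic: 2; four-chambered heart: 2; asymmetric ears: 1; wing venation reduced: 3.
Total tree length = 13.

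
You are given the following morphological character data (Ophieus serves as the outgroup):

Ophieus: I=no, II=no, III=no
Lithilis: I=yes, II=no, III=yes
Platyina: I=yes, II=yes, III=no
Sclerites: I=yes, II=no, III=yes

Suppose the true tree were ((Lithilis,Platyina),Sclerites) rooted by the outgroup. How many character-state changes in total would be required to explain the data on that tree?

Map each character onto ((Lithilis,Platyina),Sclerites) (rooted by Ophieus) and count the minimum state changes it requires (Fitch parsimony):
I: 1; II: 1; III: 2.
Total tree length = 4.

4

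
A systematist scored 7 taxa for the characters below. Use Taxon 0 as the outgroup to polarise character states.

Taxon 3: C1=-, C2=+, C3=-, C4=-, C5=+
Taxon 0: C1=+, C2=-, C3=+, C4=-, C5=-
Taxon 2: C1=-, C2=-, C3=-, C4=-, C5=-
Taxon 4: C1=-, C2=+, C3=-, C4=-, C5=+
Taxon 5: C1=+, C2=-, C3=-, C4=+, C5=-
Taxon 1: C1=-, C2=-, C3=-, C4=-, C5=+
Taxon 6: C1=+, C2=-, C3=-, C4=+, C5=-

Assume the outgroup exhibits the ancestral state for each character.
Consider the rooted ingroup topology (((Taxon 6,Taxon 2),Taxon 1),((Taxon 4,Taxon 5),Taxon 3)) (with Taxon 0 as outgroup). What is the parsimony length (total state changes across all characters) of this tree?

11

Map each character onto (((Taxon 6,Taxon 2),Taxon 1),((Taxon 4,Taxon 5),Taxon 3)) (rooted by Taxon 0) and count the minimum state changes it requires (Fitch parsimony):
C1: 3; C2: 2; C3: 1; C4: 2; C5: 3.
Total tree length = 11.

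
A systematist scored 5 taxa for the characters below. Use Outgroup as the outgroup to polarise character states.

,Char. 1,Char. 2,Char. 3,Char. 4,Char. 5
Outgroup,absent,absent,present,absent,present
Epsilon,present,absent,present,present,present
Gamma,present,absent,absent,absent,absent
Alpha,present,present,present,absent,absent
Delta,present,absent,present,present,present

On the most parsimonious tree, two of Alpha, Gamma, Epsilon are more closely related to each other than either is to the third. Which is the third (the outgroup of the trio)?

Character polarity is set by the outgroup: the derived state is whichever differs from the outgroup's state, so for Char. 3, Char. 5 the derived state is 'absent', and for the remaining characters it is 'present'.
All ingroup taxa share the derived state 'present' for Char. 1; it defines the ingroup but does not resolve relationships within it.
Char. 2 (derived state 'present') is unique to Alpha (autapomorphy; uninformative for grouping).
Char. 3 (derived state 'absent') is unique to Gamma (autapomorphy; uninformative for grouping).
Char. 4: derived state 'present' in Delta and Epsilon only — synapomorphy for {Delta, Epsilon}.
Only Alpha and Gamma show the derived state 'absent' for Char. 5, supporting them as a clade.
Most parsimonious ingroup topology: ((Epsilon,Delta),(Gamma,Alpha)).
Alpha and Gamma share a more recent common ancestor with each other than either does with Epsilon, so Epsilon is the least closely related of the three.

Epsilon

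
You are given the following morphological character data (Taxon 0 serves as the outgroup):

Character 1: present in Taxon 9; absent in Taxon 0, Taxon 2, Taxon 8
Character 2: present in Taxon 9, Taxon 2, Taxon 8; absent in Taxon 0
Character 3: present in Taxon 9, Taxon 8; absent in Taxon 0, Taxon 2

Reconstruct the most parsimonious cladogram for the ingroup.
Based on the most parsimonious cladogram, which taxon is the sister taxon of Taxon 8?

The outgroup has state 'absent' for every character, so 'present' is the derived state throughout.
Character 1 (derived state 'present') is unique to Taxon 9 (autapomorphy; uninformative for grouping).
All ingroup taxa share the derived state 'present' for Character 2; it defines the ingroup but does not resolve relationships within it.
Only Taxon 8 and Taxon 9 show the derived state 'present' for Character 3, supporting them as a clade.
Most parsimonious ingroup topology: ((Taxon 9,Taxon 8),Taxon 2).
Taxon 8 and Taxon 9 form a cherry on this tree, so they are sister taxa.

Taxon 9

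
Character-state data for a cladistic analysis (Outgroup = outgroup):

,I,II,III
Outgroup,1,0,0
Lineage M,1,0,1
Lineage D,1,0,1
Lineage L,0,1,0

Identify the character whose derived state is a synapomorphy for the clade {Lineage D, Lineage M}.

Character polarity is set by the outgroup: the derived state is whichever differs from the outgroup's state, so for I the derived state is '0', and for the remaining characters it is '1'.
I: derived state '0' in Lineage L only — an autapomorphy, so it tells us nothing about relationships among taxa.
II: derived state '1' in Lineage L only — an autapomorphy, so it tells us nothing about relationships among taxa.
III: derived state '1' in Lineage D and Lineage M only — synapomorphy for {Lineage D, Lineage M}.
Most parsimonious ingroup topology: ((Lineage M,Lineage D),Lineage L).
The clade {Lineage D, Lineage M} is supported by III: its derived state '1' occurs in exactly those taxa and in no other taxon (including the outgroup).

III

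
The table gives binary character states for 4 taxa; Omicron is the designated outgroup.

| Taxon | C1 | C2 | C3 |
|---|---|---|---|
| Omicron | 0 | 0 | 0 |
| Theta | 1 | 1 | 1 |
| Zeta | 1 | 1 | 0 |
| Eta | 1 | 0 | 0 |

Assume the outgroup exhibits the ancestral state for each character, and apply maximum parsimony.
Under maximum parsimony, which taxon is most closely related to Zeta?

The outgroup has state '0' for every character, so '1' is the derived state throughout.
All ingroup taxa share the derived state '1' for C1; it defines the ingroup but does not resolve relationships within it.
Only Theta and Zeta show the derived state '1' for C2, supporting them as a clade.
C3 (derived state '1') is unique to Theta (autapomorphy; uninformative for grouping).
Most parsimonious ingroup topology: ((Theta,Zeta),Eta).
Zeta and Theta form a cherry on this tree, so they are sister taxa.

Theta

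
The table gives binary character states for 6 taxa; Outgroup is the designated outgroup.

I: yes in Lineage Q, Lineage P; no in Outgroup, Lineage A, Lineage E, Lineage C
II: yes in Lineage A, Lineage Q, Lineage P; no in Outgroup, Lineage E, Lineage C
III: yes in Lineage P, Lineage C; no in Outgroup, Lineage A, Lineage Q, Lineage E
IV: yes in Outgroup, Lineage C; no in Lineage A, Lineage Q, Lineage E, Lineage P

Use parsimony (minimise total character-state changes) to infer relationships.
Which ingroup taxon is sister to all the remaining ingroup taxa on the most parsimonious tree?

Character polarity is set by the outgroup: the derived state is whichever differs from the outgroup's state, so for IV the derived state is 'no', and for the remaining characters it is 'yes'.
Only Lineage P and Lineage Q show the derived state 'yes' for I, supporting them as a clade.
Only Lineage A, Lineage P, and Lineage Q show the derived state 'yes' for II, supporting them as a clade.
III groups Lineage C and Lineage P, which is incompatible with the clades supported by the remaining characters; treating it as convergent (homoplasy) costs fewer steps than any alternative tree.
IV (derived state 'no') is shared by Lineage A, Lineage E, Lineage P, and Lineage Q — a synapomorphy uniting that clade.
Most parsimonious ingroup topology: (((Lineage A,(Lineage Q,Lineage P)),Lineage E),Lineage C).
Lineage C is sister to the clade containing all other ingroup taxa, so it is the earliest-diverging (most basal) ingroup lineage.

Lineage C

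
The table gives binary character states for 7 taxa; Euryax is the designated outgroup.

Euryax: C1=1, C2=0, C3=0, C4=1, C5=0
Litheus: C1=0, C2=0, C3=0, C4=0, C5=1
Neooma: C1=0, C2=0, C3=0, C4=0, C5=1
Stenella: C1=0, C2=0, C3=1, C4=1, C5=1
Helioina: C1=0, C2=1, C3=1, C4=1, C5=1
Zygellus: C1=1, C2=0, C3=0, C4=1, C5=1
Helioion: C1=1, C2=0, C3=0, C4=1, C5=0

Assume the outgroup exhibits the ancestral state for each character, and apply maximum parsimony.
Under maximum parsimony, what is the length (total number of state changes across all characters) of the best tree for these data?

5

Character polarity is set by the outgroup: the derived state is whichever differs from the outgroup's state, so for C1, C4 the derived state is '0', and for the remaining characters it is '1'.
C1: derived state '0' in Helioina, Litheus, Neooma, and Stenella only — synapomorphy for {Helioina, Litheus, Neooma, Stenella}.
C2 (derived state '1') is unique to Helioina (autapomorphy; uninformative for grouping).
Only Helioina and Stenella show the derived state '1' for C3, supporting them as a clade.
Only Litheus and Neooma show the derived state '0' for C4, supporting them as a clade.
C5: derived state '1' in Helioina, Litheus, Neooma, Stenella, and Zygellus only — synapomorphy for {Helioina, Litheus, Neooma, Stenella, Zygellus}.
Most parsimonious ingroup topology: ((((Litheus,Neooma),(Stenella,Helioina)),Zygellus),Helioion).
Changes per character on this tree: C1: 1; C2: 1; C3: 1; C4: 1; C5: 1.
Total = 5.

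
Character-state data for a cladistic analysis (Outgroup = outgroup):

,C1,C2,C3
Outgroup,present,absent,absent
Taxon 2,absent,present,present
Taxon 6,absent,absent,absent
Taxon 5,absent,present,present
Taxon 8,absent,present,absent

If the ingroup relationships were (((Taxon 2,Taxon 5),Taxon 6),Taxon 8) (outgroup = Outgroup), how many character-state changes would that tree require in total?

4

Map each character onto (((Taxon 2,Taxon 5),Taxon 6),Taxon 8) (rooted by Outgroup) and count the minimum state changes it requires (Fitch parsimony):
C1: 1; C2: 2; C3: 1.
Total tree length = 4.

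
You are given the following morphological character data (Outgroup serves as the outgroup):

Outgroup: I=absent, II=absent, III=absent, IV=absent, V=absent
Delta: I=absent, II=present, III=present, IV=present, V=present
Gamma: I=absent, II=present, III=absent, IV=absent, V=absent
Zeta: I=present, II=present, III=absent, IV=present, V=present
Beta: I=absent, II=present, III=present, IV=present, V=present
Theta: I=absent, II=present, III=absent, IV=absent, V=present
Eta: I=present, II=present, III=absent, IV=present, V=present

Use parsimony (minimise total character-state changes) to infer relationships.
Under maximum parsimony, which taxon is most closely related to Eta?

Zeta

The outgroup has state 'absent' for every character, so 'present' is the derived state throughout.
I: derived state 'present' in Eta and Zeta only — synapomorphy for {Eta, Zeta}.
II (derived state 'present') is shared by all ingroup taxa — unites the whole ingroup.
Only Beta and Delta show the derived state 'present' for III, supporting them as a clade.
IV (derived state 'present') is shared by Beta, Delta, Eta, and Zeta — a synapomorphy uniting that clade.
Only Beta, Delta, Eta, Theta, and Zeta show the derived state 'present' for V, supporting them as a clade.
Most parsimonious ingroup topology: ((((Delta,Beta),(Zeta,Eta)),Theta),Gamma).
Eta and Zeta form a cherry on this tree, so they are sister taxa.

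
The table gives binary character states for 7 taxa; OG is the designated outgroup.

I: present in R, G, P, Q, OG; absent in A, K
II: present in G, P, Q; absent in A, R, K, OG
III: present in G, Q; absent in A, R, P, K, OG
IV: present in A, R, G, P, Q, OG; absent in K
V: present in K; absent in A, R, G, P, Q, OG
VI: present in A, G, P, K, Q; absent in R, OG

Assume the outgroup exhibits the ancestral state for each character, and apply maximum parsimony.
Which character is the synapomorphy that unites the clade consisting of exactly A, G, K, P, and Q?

Character polarity is set by the outgroup: the derived state is whichever differs from the outgroup's state, so for I, IV the derived state is 'absent', and for the remaining characters it is 'present'.
Only A and K show the derived state 'absent' for I, supporting them as a clade.
Only G, P, and Q show the derived state 'present' for II, supporting them as a clade.
Only G and Q show the derived state 'present' for III, supporting them as a clade.
IV: derived state 'absent' in K only — an autapomorphy, so it tells us nothing about relationships among taxa.
V (derived state 'present') is unique to K (autapomorphy; uninformative for grouping).
VI: derived state 'present' in A, G, K, P, and Q only — synapomorphy for {A, G, K, P, Q}.
Most parsimonious ingroup topology: (((P,(Q,G)),(K,A)),R).
The clade {A, G, K, P, Q} is supported by VI: its derived state 'present' occurs in exactly those taxa and in no other taxon (including the outgroup).

VI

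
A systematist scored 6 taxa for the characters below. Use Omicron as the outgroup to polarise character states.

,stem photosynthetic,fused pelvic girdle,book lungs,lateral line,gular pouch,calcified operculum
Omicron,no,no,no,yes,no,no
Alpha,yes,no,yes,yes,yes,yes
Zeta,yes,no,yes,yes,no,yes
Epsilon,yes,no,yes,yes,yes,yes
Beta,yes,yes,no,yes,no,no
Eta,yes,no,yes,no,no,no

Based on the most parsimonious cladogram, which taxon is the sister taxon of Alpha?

Character polarity is set by the outgroup: the derived state is whichever differs from the outgroup's state, so for lateral line the derived state is 'no', and for the remaining characters it is 'yes'.
All ingroup taxa share the derived state 'yes' for stem photosynthetic; it defines the ingroup but does not resolve relationships within it.
fused pelvic girdle: derived state 'yes' in Beta only — an autapomorphy, so it tells us nothing about relationships among taxa.
Only Alpha, Epsilon, Eta, and Zeta show the derived state 'yes' for book lungs, supporting them as a clade.
lateral line (derived state 'no') is unique to Eta (autapomorphy; uninformative for grouping).
gular pouch: derived state 'yes' in Alpha and Epsilon only — synapomorphy for {Alpha, Epsilon}.
calcified operculum (derived state 'yes') is shared by Alpha, Epsilon, and Zeta — a synapomorphy uniting that clade.
Most parsimonious ingroup topology: ((((Alpha,Epsilon),Zeta),Eta),Beta).
Alpha and Epsilon form a cherry on this tree, so they are sister taxa.

Epsilon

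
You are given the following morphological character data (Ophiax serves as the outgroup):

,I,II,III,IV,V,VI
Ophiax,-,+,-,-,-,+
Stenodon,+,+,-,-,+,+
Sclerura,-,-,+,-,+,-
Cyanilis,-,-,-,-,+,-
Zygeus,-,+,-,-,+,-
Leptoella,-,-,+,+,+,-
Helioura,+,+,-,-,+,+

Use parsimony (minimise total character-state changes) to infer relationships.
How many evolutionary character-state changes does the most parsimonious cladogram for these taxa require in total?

Character polarity is set by the outgroup: the derived state is whichever differs from the outgroup's state, so for II, VI the derived state is '-', and for the remaining characters it is '+'.
I (derived state '+') is shared by Helioura and Stenodon — a synapomorphy uniting that clade.
II (derived state '-') is shared by Cyanilis, Leptoella, and Sclerura — a synapomorphy uniting that clade.
Only Leptoella and Sclerura show the derived state '+' for III, supporting them as a clade.
IV (derived state '+') is unique to Leptoella (autapomorphy; uninformative for grouping).
All ingroup taxa share the derived state '+' for V; it defines the ingroup but does not resolve relationships within it.
VI: derived state '-' in Cyanilis, Leptoella, Sclerura, and Zygeus only — synapomorphy for {Cyanilis, Leptoella, Sclerura, Zygeus}.
Most parsimonious ingroup topology: ((Stenodon,Helioura),(((Sclerura,Leptoella),Cyanilis),Zygeus)).
Changes per character on this tree: I: 1; II: 1; III: 1; IV: 1; V: 1; VI: 1.
Total = 6.

6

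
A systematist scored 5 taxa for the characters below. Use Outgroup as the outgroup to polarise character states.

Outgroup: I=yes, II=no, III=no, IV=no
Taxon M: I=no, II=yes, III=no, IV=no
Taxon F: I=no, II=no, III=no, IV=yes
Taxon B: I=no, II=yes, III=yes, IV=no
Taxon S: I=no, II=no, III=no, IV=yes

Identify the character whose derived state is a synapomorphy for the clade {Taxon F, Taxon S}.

IV

Character polarity is set by the outgroup: the derived state is whichever differs from the outgroup's state, so for I the derived state is 'no', and for the remaining characters it is 'yes'.
All ingroup taxa share the derived state 'no' for I; it defines the ingroup but does not resolve relationships within it.
II: derived state 'yes' in Taxon B and Taxon M only — synapomorphy for {Taxon B, Taxon M}.
III: derived state 'yes' in Taxon B only — an autapomorphy, so it tells us nothing about relationships among taxa.
IV (derived state 'yes') is shared by Taxon F and Taxon S — a synapomorphy uniting that clade.
Most parsimonious ingroup topology: ((Taxon M,Taxon B),(Taxon F,Taxon S)).
The clade {Taxon F, Taxon S} is supported by IV: its derived state 'yes' occurs in exactly those taxa and in no other taxon (including the outgroup).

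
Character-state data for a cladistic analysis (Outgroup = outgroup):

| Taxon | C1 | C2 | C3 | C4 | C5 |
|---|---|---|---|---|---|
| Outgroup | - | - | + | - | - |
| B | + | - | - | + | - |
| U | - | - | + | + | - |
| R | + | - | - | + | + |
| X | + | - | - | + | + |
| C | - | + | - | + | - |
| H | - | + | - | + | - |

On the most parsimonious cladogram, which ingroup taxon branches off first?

Character polarity is set by the outgroup: the derived state is whichever differs from the outgroup's state, so for C3 the derived state is '-', and for the remaining characters it is '+'.
C1: derived state '+' in B, R, and X only — synapomorphy for {B, R, X}.
C2 (derived state '+') is shared by C and H — a synapomorphy uniting that clade.
C3: derived state '-' in B, C, H, R, and X only — synapomorphy for {B, C, H, R, X}.
All ingroup taxa share the derived state '+' for C4; it defines the ingroup but does not resolve relationships within it.
C5 (derived state '+') is shared by R and X — a synapomorphy uniting that clade.
Most parsimonious ingroup topology: (((B,(R,X)),(C,H)),U).
U is sister to the clade containing all other ingroup taxa, so it is the earliest-diverging (most basal) ingroup lineage.

U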